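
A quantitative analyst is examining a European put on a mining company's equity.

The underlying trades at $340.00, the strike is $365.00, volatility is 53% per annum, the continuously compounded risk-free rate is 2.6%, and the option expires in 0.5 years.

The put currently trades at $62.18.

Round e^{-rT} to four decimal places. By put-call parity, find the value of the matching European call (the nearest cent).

$41.89

exp(−rT) = exp(−0.026·0.5) = 0.9871
Put-call parity: C − P = S − K·e^(−rT) = 340 − 365·0.9871 = 340 − 360.2915 = -20.2915
C = P + (C − P) = 62.18 + (-20.2915) = 41.8885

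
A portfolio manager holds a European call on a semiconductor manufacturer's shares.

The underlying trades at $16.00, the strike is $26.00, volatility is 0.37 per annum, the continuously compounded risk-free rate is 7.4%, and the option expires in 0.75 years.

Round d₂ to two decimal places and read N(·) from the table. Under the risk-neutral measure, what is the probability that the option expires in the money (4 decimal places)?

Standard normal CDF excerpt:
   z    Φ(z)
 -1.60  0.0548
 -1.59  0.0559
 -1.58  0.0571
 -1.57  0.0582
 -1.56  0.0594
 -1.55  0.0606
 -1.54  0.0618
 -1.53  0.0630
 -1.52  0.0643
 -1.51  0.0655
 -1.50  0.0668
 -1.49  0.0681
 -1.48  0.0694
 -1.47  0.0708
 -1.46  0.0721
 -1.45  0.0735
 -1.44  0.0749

T = 0.75;  σ√T = 0.3204
d₁ = [ln(16/26) + (0.074 + ½·0.37²)·0.75] / (σ√T) = (-0.4855 + 0.1068) / 0.3204 = -1.1818 ⇒ -1.18
d₂ = -1.1818 − 0.3204 = -1.5022 ⇒ -1.50
Pr(exercise) under Q = N(d₂) = 0.0668

0.0668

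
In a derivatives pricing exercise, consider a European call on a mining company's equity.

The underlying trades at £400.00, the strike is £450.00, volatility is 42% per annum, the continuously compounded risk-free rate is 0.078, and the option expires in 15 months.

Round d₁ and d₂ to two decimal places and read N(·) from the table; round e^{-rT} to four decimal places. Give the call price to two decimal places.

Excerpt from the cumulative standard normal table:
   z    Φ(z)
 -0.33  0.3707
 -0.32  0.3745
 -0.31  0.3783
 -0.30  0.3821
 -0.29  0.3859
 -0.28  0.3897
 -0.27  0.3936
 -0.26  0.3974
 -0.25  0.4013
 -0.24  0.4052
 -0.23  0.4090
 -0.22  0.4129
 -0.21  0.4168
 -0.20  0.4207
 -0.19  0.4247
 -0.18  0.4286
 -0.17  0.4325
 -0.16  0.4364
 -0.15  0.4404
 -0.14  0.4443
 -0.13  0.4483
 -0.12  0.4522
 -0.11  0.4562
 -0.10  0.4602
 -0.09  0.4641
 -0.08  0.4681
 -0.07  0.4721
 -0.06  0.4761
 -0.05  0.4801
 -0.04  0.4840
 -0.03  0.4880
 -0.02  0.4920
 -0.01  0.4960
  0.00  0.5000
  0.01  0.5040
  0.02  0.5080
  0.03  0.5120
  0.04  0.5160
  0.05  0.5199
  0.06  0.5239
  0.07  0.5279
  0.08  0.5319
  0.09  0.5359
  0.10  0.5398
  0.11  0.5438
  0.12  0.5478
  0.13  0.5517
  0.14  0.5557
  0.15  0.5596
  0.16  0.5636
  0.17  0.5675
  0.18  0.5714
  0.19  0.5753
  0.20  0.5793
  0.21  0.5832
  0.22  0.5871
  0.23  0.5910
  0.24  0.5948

£71.05

σ√T = 0.42 × 1.1180 = 0.4696
d₁ = [ln(400/450) + (0.078 + 0.42²/2)·1.25] / 0.4696 = [-0.1178 + 0.2077] / 0.4696 = 0.1916 ⇒ 0.19
d₂ = d₁ − σ√T = 0.1916 − 0.4696 = -0.2780 ⇒ -0.28
e^(−rT) = e^(−0.078·1.25) = 0.9071
C = 400·N(0.19) − 450·0.9071·N(-0.28) = 400·0.5753 − 450·0.9071·0.3897 = 230.1200 − 159.0736 = 71.0464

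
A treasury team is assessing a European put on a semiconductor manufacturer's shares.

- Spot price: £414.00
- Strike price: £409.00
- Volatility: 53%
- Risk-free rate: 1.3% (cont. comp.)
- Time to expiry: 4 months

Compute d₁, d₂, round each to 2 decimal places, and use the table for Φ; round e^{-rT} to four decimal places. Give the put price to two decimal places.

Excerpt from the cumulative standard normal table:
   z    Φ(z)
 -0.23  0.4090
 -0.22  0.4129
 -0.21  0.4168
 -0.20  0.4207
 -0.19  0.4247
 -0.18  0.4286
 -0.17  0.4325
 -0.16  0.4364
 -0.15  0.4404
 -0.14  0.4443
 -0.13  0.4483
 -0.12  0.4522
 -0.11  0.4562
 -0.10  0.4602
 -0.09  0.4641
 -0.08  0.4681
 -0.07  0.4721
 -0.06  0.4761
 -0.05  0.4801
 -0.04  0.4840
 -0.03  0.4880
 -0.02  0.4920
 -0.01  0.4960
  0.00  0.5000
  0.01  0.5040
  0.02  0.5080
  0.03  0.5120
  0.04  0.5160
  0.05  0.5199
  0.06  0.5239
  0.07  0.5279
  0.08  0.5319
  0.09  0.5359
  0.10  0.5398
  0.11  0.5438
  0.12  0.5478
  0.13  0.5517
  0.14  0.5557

T = 0.3333;  σ√T = 0.3060
d₁ = [ln(414/409) + (0.013 + ½·0.53²)·0.3333] / (σ√T) = (0.0122 + 0.0512) / 0.3060 = 0.2069 which rounds to 0.21
d₂ = 0.2069 − 0.3060 = -0.0991 which rounds to -0.10
exp(−rT) = exp(−0.013·0.3333) = 0.9957
N(−d₂) = N(0.10) = 0.5398;  N(−d₁) = N(-0.21) = 0.4168
P = 409·0.9957·0.5398 − 414·0.4168 = 219.8289 − 172.5552 = 47.2737

£47.27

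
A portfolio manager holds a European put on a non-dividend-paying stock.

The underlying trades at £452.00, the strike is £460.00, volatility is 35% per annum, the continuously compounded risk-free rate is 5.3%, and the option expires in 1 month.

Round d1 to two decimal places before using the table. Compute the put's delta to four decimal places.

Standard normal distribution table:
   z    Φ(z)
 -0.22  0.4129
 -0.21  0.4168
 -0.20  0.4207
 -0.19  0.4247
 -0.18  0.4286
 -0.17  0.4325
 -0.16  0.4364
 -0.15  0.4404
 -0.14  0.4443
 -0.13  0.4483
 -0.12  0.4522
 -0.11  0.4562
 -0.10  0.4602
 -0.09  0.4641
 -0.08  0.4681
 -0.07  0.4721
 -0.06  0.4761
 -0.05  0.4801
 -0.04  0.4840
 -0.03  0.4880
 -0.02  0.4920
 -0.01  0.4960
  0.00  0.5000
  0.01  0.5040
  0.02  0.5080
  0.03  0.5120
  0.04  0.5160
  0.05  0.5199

T = 0.08333;  σ√T = 0.1010
d₁ = [ln(452/460) + (0.053 + 0.35²/2)·0.08333] / 0.1010 = [-0.0175 + 0.0095] / 0.1010 = -0.0794 → -0.08
N(d₁) = N(-0.08) = 0.4681
Δ_put = N(d₁) − 1 = 0.4681 − 1 = -0.5319

-0.5319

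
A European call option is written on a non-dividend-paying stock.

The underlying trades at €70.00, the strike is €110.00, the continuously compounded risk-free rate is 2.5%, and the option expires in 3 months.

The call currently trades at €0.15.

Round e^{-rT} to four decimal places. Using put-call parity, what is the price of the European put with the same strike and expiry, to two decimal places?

€39.47

exp(−rT) = exp(−0.025·0.25) = 0.9938
Put-call parity: C − P = S − K·e^(−rT) = 70 − 110·0.9938 = 70 − 109.3180 = -39.3180
P = C − (C − P) = 0.15 − (-39.3180) = 39.4680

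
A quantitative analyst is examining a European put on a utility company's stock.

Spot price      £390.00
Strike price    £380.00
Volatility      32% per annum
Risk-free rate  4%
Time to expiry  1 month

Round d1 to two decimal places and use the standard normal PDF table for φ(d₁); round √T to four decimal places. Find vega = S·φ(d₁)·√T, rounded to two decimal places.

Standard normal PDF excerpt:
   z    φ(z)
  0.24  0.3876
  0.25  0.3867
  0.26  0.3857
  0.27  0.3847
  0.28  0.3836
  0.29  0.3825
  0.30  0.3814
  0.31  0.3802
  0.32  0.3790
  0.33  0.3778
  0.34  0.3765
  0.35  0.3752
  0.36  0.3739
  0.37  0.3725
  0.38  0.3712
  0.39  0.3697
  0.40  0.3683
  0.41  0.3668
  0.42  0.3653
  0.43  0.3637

42.10

σ√T = 0.32 × 0.2887 = 0.0924
d₁ = [ln(390/380) + (0.04 + 0.32²/2)·0.08333] / 0.0924 = [0.0260 + 0.0076] / 0.0924 = 0.3635 → 0.36
√T = √0.08333 = 0.2887
φ(d₁) = φ(0.36) = 0.3739
vega = S·φ(d₁)·√T = 390·0.3739·0.2887 = 42.0985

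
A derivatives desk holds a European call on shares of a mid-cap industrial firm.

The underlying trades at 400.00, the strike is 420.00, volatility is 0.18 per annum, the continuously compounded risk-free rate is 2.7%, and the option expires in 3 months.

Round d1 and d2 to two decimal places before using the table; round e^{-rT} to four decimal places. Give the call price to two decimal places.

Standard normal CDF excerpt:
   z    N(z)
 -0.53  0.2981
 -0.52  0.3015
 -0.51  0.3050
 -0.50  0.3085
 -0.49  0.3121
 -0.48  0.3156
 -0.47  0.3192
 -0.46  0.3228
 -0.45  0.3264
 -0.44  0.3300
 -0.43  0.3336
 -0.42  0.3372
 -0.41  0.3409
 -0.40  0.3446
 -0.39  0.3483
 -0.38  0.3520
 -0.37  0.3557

σ√T = 0.18·√0.25 = 0.0900
d₁ = [ln(400/420) + (0.027 + ½·0.18²)·0.25] / (σ√T) = (-0.0488 + 0.0108) / 0.0900 = -0.4221 ⇒ -0.42
d₂ = -0.4221 − 0.0900 = -0.5121 ⇒ -0.51
e^(−rT) = e^(−0.027·0.25) = 0.9933
C = 400·N(-0.42) − 420·0.9933·N(-0.51) = 400·0.3372 − 420·0.9933·0.3050 = 134.8800 − 127.2417 = 7.6383

7.64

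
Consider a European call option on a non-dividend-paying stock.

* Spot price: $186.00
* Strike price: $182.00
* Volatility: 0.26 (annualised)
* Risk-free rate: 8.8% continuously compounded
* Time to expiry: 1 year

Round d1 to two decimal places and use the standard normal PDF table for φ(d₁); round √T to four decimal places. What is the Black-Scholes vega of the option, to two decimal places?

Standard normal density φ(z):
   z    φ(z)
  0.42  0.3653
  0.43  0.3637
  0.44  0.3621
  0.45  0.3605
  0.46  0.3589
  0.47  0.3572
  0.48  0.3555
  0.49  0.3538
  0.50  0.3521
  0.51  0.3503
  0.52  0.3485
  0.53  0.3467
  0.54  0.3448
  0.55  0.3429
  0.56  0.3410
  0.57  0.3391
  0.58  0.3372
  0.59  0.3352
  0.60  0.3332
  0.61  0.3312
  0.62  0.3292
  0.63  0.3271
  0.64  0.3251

63.78

σ√T = 0.26·√1 = 0.2600
d₁ = [ln(186/182) + (0.088 + ½·0.26²)·1] / (σ√T) = (0.0217 + 0.1218) / 0.2600 = 0.5521 → 0.55
√T = √1 = 1.0000
φ(d₁) = φ(0.55) = 0.3429
vega = S·φ(d₁)·√T = 186·0.3429·1.0000 = 63.7794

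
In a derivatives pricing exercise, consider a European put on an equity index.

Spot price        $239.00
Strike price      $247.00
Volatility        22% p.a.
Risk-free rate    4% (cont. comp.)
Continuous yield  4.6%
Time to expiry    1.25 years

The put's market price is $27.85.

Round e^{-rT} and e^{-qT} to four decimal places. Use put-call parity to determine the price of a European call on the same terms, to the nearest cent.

e^(−qT) = e^(−0.046·1.25) = 0.9441;  e^(−rT) = e^(−0.04·1.25) = 0.9512
Put-call parity: C − P = S·e^(−qT) − K·e^(−rT) = 239·0.9441 − 247·0.9512 = 225.6399 − 234.9464 = -9.3065
C = P + (C − P) = 27.85 + (-9.3065) = 18.5435

$18.54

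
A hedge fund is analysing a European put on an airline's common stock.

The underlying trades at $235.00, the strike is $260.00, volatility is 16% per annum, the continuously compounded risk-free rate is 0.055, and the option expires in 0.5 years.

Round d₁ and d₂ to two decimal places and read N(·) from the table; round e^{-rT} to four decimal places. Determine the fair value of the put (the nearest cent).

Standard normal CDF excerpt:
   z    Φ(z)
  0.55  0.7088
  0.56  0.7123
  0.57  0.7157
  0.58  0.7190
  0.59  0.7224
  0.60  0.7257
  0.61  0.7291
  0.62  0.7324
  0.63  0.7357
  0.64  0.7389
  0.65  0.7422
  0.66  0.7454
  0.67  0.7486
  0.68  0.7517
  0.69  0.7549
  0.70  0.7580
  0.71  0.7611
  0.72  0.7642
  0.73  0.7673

σ√T = 0.16·√0.5 = 0.1131
ln(S/K) + (r + σ²/2)T = ln(235/260) + (0.055 + 0.16²/2)·0.5 = -0.1011 + 0.0339 = -0.0672
d₁ = -0.0672 / 0.1131 = -0.5939 → -0.59
d₂ = d₁ − σ√T = -0.5939 − 0.1131 = -0.7071 → -0.71
exp(−rT) = exp(−0.055·0.5) = 0.9729
N(−d₂) = N(0.71) = 0.7611;  N(−d₁) = N(0.59) = 0.7224
P = 260·0.9729·0.7611 − 235·0.7224 = 192.5233 − 169.7640 = 22.7593

$22.76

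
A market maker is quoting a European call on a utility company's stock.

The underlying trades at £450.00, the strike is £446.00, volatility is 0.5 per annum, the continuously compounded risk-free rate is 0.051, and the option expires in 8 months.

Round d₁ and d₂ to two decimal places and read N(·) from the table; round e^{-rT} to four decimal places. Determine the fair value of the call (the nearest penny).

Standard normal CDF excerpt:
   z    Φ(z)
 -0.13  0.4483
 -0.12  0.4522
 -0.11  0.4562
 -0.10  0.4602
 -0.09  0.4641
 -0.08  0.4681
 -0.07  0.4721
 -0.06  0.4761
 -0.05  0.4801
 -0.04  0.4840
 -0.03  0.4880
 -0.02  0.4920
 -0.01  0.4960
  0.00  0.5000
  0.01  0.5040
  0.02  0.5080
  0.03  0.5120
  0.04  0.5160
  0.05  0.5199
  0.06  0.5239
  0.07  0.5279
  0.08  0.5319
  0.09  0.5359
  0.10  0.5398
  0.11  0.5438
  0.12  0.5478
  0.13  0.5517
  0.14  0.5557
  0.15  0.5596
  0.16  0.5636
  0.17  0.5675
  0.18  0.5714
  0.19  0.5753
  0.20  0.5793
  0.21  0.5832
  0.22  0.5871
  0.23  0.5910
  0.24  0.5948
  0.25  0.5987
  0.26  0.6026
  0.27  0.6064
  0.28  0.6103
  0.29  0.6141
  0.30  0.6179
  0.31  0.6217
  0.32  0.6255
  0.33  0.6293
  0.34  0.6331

σ√T = 0.5·√0.6667 = 0.4082
d₁ = [ln(450/446) + (0.051 + 0.5²/2)·0.6667] / 0.4082 = [0.0089 + 0.1173] / 0.4082 = 0.3093 ⇒ 0.31
d₂ = d₁ − σ√T = 0.3093 − 0.4082 = -0.0990 ⇒ -0.10
exp(−rT) = exp(−0.051·0.6667) = 0.9666
N(d₁) = N(0.31) = 0.6217;  N(d₂) = N(-0.10) = 0.4602
C = 450·0.6217 − 446·0.9666·0.4602 = 279.7650 − 198.3939 = 81.3711

£81.37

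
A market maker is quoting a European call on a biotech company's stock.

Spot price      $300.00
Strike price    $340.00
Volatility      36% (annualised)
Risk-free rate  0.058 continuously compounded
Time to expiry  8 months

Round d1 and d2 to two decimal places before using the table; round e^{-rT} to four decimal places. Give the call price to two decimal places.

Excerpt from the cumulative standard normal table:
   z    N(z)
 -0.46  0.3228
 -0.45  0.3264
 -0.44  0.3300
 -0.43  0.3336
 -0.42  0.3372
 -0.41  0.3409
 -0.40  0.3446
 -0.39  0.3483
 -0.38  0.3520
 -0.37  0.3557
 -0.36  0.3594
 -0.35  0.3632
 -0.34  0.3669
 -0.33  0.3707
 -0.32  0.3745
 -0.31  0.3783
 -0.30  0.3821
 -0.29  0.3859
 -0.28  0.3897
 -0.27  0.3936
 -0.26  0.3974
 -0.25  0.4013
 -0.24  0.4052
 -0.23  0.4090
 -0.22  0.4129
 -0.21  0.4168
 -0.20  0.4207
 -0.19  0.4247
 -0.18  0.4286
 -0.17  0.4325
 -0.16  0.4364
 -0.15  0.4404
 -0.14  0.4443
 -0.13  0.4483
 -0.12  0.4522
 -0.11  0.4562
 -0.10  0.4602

T = 0.6667;  σ√T = 0.2939
d₁ = [ln(300/340) + (0.058 + 0.36²/2)·0.6667] / 0.2939 = [-0.1252 + 0.0819] / 0.2939 = -0.1473 which rounds to -0.15
d₂ = d₁ − σ√T = -0.1473 − 0.2939 = -0.4412 which rounds to -0.44
exp(−rT) = exp(−0.058·0.6667) = 0.9621
N(d₁) = N(-0.15) = 0.4404;  N(d₂) = N(-0.44) = 0.3300
C = 300·0.4404 − 340·0.9621·0.3300 = 132.1200 − 107.9476 = 24.1724

$24.17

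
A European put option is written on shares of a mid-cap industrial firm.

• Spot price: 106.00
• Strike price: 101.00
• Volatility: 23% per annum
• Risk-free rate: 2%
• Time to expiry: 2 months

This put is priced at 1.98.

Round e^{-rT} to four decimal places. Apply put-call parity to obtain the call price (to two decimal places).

e^(−rT) = e^(−0.02·0.1667) = 0.9967
Put-call parity: C − P = S − K·e^(−rT) = 106 − 101·0.9967 = 106 − 100.6667 = 5.3333
C = P + (C − P) = 1.98 + (5.3333) = 7.3133

7.31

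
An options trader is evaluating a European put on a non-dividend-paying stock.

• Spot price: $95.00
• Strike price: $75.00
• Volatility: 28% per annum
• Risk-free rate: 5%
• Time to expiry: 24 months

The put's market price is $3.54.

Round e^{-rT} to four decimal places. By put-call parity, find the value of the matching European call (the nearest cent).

$30.68

exp(−rT) = exp(−0.05·2) = 0.9048
Put-call parity: C − P = S − K·e^(−rT) = 95 − 75·0.9048 = 95 − 67.8600 = 27.1400
C = P + (C − P) = 3.54 + (27.1400) = 30.6800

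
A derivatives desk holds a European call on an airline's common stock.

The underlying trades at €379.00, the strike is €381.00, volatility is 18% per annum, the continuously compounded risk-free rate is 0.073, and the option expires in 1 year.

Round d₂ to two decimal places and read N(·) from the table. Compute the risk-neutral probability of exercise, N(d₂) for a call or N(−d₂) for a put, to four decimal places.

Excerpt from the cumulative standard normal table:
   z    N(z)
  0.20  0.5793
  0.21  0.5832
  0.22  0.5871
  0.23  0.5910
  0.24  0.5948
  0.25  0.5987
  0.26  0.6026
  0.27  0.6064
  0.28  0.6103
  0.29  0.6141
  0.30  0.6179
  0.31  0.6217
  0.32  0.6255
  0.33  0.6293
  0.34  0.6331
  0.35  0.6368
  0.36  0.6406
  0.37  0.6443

0.6141

T = 1;  σ√T = 0.1800
d₁ = [ln(379/381) + (0.073 + ½·0.18²)·1] / (σ√T) = (-0.0053 + 0.0892) / 0.1800 = 0.4663 ⇒ 0.47
d₂ = 0.4663 − 0.1800 = 0.2863 ⇒ 0.29
Risk-neutral Pr[S_T > K] = N(d₂) = N(0.29) = 0.6141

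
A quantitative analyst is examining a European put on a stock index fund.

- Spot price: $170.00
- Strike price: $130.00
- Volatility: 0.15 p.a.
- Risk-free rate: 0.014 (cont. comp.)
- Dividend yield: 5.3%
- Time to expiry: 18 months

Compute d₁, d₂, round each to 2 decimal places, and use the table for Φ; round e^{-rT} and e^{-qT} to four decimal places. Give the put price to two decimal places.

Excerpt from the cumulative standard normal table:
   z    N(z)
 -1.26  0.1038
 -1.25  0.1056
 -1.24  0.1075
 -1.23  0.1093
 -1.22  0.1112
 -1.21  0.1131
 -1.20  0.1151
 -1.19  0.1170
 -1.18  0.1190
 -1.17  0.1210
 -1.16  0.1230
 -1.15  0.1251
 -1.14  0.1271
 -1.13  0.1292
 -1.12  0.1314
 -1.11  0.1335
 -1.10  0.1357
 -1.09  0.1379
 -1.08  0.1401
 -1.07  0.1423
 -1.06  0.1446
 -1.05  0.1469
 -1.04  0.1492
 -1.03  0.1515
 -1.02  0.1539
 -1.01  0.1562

T = 1.5;  σ√T = 0.1837
d₁ = [ln(170/130) + (0.014 − 0.053 + 0.15²/2)·1.5] / 0.1837 = [0.2683 − 0.0416] / 0.1837 = 1.2337 ≈ 1.23
d₂ = d₁ − σ√T = 1.2337 − 0.1837 = 1.0500 ≈ 1.05
exp(−qT) = exp(−0.053·1.5) = 0.9236;  exp(−rT) = exp(−0.014·1.5) = 0.9792
P = 130·0.9792·N(-1.05) − 170·0.9236·N(-1.23) = 130·0.9792·0.1469 − 170·0.9236·0.1093 = 18.6998 − 17.1614 = 1.5384

$1.54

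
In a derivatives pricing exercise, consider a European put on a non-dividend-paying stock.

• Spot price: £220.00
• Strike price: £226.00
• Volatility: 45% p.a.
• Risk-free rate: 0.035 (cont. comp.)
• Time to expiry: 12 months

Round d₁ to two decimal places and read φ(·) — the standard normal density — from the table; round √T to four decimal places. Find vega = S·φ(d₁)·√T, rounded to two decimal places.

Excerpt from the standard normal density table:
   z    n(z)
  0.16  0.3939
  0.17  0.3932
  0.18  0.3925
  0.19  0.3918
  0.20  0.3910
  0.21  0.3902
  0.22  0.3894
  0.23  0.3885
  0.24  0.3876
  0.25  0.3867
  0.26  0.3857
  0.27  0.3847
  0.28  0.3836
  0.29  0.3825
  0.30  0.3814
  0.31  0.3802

85.27

σ√T = 0.45 × 1.0000 = 0.4500
d₁ = [ln(220/226) + (0.035 + 0.45²/2)·1] / 0.4500 = [-0.0269 + 0.1363] / 0.4500 = 0.2430 ≈ 0.24
√T = √1 = 1.0000
φ(d₁) = φ(0.24) = 0.3876
vega = S·φ(d₁)·√T = 220·0.3876·1.0000 = 85.2720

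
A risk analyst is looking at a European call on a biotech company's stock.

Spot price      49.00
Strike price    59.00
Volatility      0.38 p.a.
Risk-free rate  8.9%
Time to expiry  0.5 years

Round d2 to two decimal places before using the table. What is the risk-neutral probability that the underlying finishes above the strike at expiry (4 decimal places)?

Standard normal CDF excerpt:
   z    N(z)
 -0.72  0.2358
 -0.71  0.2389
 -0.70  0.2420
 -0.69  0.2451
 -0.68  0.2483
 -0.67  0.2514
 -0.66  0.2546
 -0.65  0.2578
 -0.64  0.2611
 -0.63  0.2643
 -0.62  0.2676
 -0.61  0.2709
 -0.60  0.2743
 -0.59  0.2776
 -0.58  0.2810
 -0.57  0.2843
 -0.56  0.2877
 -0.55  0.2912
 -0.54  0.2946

σ√T = 0.38 × 0.7071 = 0.2687
d₁ = [ln(49/59) + (0.089 + 0.38²/2)·0.5] / 0.2687 = [-0.1857 + 0.0806] / 0.2687 = -0.3912 ⇒ -0.39
d₂ = d₁ − σ√T = -0.3912 − 0.2687 = -0.6599 ⇒ -0.66
Risk-neutral Pr[S_T > K] = N(d₂) = N(-0.66) = 0.2546

0.2546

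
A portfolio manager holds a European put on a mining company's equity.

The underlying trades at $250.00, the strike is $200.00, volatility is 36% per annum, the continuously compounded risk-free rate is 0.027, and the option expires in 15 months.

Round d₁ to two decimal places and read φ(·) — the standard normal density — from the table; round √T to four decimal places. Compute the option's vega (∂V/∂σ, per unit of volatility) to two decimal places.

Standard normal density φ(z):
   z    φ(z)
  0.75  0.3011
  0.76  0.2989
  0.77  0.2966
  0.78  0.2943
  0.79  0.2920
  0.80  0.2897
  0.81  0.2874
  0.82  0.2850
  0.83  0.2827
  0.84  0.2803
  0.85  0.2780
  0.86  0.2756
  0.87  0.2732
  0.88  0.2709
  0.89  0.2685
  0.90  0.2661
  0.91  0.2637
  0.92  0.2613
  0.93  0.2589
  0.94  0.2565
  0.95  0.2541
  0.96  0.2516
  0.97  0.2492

78.34

σ√T = 0.36 × 1.1180 = 0.4025
d₁ = [ln(250/200) + (0.027 + 0.36²/2)·1.25] / 0.4025 = [0.2231 + 0.1147] / 0.4025 = 0.8395 ≈ 0.84
√T = √1.25 = 1.1180
φ(d₁) = φ(0.84) = 0.2803
vega = S·φ(d₁)·√T = 250·0.2803·1.1180 = 78.3439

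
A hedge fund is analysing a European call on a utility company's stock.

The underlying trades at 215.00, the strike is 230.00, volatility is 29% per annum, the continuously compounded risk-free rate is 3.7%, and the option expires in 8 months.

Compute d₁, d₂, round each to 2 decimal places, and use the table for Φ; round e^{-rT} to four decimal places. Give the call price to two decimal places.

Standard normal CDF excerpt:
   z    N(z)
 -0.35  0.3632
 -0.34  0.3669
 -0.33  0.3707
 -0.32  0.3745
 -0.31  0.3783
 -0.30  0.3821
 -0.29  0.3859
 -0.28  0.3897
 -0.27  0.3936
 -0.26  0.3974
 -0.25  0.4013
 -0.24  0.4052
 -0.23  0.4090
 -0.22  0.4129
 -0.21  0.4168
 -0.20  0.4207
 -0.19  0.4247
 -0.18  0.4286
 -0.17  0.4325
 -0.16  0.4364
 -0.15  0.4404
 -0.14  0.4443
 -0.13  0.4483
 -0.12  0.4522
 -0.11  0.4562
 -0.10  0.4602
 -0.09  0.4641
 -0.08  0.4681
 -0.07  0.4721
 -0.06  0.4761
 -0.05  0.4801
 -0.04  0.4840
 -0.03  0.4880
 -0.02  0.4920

16.62

T = 0.6667;  σ√T = 0.2368
ln(S/K) + (r + σ²/2)T = ln(215/230) + (0.037 + 0.29²/2)·0.6667 = -0.0674 + 0.0527 = -0.0147
d₁ = -0.0147 / 0.2368 = -0.0623 ⇒ -0.06
d₂ = d₁ − σ√T = -0.0623 − 0.2368 = -0.2990 ⇒ -0.30
exp(−rT) = exp(−0.037·0.6667) = 0.9756
N(d₁) = N(-0.06) = 0.4761;  N(d₂) = N(-0.30) = 0.3821
C = 215·0.4761 − 230·0.9756·0.3821 = 102.3615 − 85.7387 = 16.6228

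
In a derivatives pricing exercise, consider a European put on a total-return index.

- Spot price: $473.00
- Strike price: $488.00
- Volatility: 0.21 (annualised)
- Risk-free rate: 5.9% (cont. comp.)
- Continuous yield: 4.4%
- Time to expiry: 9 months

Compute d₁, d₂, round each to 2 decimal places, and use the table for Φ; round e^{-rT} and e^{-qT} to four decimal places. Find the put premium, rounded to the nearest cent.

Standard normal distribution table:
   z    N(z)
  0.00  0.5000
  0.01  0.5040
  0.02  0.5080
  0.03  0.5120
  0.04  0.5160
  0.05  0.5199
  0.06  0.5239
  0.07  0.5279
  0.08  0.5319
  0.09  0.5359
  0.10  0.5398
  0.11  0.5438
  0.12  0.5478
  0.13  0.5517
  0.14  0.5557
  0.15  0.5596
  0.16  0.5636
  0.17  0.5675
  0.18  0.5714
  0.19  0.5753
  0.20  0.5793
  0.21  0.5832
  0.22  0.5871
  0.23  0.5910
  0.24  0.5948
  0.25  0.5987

T = 0.75;  σ√T = 0.1819
ln(S/K) + (r − q + σ²/2)T = ln(473/488) + (0.059 − 0.044 + 0.21²/2)·0.75 = -0.0312 + 0.0278 = -0.0034
d₁ = -0.0034 / 0.1819 = -0.0189 ⇒ -0.02
d₂ = d₁ − σ√T = -0.0189 − 0.1819 = -0.2007 ⇒ -0.20
exp(−qT) = exp(−0.044·0.75) = 0.9675;  exp(−rT) = exp(−0.059·0.75) = 0.9567
P = 488·0.9567·N(0.20) − 473·0.9675·N(0.02) = 488·0.9567·0.5793 − 473·0.9675·0.5080 = 270.4576 − 232.4748 = 37.9828

$37.98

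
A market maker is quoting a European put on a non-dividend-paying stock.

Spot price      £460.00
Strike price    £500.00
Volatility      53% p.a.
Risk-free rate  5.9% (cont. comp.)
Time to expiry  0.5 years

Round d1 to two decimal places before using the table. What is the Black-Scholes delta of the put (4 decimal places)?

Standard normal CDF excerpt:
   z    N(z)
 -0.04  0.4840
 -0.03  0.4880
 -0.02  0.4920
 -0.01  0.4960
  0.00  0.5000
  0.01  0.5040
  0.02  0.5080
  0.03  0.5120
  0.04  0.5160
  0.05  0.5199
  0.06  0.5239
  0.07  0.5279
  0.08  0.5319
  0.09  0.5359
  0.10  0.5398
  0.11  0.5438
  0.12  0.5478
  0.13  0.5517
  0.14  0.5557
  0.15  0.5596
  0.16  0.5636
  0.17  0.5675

σ√T = 0.53·√0.5 = 0.3748
d₁ = [ln(460/500) + (0.059 + ½·0.53²)·0.5] / (σ√T) = (-0.0834 + 0.0997) / 0.3748 = 0.0436 → 0.04
N(d₁) = N(0.04) = 0.5160
Δ_put = N(d₁) − 1 = 0.5160 − 1 = -0.4840

-0.4840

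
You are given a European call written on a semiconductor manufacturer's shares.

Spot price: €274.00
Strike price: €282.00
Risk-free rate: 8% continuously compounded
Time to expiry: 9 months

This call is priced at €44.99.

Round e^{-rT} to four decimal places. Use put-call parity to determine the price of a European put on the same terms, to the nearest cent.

€36.58

e^(−rT) = e^(−0.08·0.75) = 0.9418
Put-call parity: C − P = S − K·e^(−rT) = 274 − 282·0.9418 = 274 − 265.5876 = 8.4124
P = C − (C − P) = 44.99 − (8.4124) = 36.5776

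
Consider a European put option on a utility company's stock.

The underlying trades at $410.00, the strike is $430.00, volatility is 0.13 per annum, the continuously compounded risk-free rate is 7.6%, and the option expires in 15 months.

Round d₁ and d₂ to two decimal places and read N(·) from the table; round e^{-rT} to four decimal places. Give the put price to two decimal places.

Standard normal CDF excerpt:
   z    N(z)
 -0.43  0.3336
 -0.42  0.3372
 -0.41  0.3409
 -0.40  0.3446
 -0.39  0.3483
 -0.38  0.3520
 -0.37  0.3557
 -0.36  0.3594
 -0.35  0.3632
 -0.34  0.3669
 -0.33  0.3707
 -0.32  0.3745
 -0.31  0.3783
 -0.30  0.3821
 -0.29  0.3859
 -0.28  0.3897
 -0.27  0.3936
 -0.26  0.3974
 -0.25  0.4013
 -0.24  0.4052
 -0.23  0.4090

$15.64

T = 1.25;  σ√T = 0.1453
d₁ = [ln(410/430) + (0.076 + 0.13²/2)·1.25] / 0.1453 = [-0.0476 + 0.1056] / 0.1453 = 0.3986 which rounds to 0.40
d₂ = d₁ − σ√T = 0.3986 − 0.1453 = 0.2533 which rounds to 0.25
e^(−rT) = e^(−0.076·1.25) = 0.9094
N(−d₂) = N(-0.25) = 0.4013;  N(−d₁) = N(-0.40) = 0.3446
P = 430·0.9094·0.4013 − 410·0.3446 = 156.9252 − 141.2860 = 15.6392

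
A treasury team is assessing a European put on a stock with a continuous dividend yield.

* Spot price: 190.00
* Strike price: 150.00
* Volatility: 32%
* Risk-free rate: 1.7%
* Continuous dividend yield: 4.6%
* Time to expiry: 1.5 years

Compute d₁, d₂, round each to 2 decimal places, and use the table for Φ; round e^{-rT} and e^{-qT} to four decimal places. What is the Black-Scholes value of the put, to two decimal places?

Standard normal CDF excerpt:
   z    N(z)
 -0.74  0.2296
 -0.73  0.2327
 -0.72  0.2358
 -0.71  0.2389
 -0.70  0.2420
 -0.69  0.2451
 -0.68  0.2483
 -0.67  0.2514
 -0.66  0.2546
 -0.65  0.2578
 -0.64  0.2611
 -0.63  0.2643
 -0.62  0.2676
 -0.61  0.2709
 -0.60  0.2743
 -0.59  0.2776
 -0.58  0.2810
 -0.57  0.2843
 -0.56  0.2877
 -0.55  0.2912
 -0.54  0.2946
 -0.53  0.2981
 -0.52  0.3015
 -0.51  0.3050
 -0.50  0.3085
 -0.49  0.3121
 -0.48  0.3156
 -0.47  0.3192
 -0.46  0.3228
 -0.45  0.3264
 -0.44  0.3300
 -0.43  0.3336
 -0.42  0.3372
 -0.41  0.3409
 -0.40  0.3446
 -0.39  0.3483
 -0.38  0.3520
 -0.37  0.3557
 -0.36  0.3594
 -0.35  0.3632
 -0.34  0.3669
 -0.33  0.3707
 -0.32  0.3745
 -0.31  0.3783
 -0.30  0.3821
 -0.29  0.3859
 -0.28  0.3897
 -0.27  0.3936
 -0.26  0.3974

12.41

T = 1.5;  σ√T = 0.3919
d₁ = [ln(190/150) + (0.017 − 0.046 + 0.32²/2)·1.5] / 0.3919 = [0.2364 + 0.0333] / 0.3919 = 0.6881 → 0.69
d₂ = d₁ − σ√T = 0.6881 − 0.3919 = 0.2962 → 0.30
e^(−qT) = e^(−0.046·1.5) = 0.9333;  e^(−rT) = e^(−0.017·1.5) = 0.9748
P = 150·0.9748·N(-0.30) − 190·0.9333·N(-0.69) = 150·0.9748·0.3821 − 190·0.9333·0.2451 = 55.8707 − 43.4628 = 12.4078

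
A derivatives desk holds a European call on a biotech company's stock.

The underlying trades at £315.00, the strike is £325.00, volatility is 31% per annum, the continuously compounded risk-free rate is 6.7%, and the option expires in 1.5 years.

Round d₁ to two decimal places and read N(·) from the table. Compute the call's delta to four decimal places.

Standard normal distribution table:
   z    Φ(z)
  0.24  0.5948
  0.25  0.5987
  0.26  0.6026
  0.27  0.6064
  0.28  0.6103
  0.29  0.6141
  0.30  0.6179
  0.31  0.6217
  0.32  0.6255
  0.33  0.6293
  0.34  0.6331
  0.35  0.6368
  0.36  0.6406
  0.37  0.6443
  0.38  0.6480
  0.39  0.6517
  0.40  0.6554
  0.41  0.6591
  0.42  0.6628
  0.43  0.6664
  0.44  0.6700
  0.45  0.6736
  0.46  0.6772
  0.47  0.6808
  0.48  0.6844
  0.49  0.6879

T = 1.5;  σ√T = 0.3797
d₁ = [ln(315/325) + (0.067 + 0.31²/2)·1.5] / 0.3797 = [-0.0313 + 0.1726] / 0.3797 = 0.3722 → 0.37
N(d₁) = N(0.37) = 0.6443
Δ_call = N(d₁) = 0.6443

0.6443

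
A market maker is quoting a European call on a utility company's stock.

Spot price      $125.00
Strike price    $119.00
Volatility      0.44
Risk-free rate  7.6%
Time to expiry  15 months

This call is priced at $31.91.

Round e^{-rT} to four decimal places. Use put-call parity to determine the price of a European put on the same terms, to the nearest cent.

$15.13

exp(−rT) = exp(−0.076·1.25) = 0.9094
Put-call parity: C − P = S − K·e^(−rT) = 125 − 119·0.9094 = 125 − 108.2186 = 16.7814
P = C − (C − P) = 31.91 − (16.7814) = 15.1286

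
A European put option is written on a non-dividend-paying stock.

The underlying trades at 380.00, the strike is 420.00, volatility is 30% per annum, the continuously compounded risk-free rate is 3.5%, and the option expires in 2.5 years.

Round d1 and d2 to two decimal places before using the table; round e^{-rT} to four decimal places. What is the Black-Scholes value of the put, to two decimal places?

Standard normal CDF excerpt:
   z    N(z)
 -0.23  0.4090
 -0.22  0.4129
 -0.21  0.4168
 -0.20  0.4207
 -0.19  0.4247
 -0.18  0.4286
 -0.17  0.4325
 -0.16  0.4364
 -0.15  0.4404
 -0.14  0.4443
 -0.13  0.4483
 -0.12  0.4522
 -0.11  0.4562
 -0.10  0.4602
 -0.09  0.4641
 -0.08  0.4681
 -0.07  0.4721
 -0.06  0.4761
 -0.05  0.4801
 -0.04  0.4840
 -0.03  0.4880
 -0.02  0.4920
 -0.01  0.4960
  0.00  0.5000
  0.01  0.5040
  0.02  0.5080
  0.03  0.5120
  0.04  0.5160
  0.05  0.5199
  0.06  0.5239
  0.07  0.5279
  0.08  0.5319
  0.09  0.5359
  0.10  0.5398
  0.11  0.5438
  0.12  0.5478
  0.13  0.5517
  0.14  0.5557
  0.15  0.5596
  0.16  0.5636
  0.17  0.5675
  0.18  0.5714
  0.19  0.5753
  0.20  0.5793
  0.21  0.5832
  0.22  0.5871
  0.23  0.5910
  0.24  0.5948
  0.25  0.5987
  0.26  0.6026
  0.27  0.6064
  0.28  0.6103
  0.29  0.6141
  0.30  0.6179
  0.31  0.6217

σ√T = 0.3·√2.5 = 0.4743
d₁ = [ln(380/420) + (0.035 + 0.3²/2)·2.5] / 0.4743 = [-0.1001 + 0.2000] / 0.4743 = 0.2106 which rounds to 0.21
d₂ = d₁ − σ√T = 0.2106 − 0.4743 = -0.2637 which rounds to -0.26
exp(−rT) = exp(−0.035·2.5) = 0.9162
N(−d₂) = N(0.26) = 0.6026;  N(−d₁) = N(-0.21) = 0.4168
P = 420·0.9162·0.6026 − 380·0.4168 = 231.8829 − 158.3840 = 73.4989

73.50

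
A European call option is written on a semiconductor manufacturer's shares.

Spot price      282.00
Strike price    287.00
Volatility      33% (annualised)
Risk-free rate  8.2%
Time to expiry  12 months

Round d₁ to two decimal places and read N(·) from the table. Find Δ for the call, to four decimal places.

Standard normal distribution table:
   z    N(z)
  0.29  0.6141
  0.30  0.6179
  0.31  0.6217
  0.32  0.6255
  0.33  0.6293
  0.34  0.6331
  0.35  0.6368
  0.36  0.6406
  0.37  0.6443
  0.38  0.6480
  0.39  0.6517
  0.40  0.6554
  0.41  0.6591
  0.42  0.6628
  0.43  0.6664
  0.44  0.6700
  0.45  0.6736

0.6406

σ√T = 0.33·√1 = 0.3300
d₁ = [ln(282/287) + (0.082 + ½·0.33²)·1] / (σ√T) = (-0.0176 + 0.1365) / 0.3300 = 0.3602 → 0.36
N(d₁) = N(0.36) = 0.6406
Δ_call = N(d₁) = 0.6406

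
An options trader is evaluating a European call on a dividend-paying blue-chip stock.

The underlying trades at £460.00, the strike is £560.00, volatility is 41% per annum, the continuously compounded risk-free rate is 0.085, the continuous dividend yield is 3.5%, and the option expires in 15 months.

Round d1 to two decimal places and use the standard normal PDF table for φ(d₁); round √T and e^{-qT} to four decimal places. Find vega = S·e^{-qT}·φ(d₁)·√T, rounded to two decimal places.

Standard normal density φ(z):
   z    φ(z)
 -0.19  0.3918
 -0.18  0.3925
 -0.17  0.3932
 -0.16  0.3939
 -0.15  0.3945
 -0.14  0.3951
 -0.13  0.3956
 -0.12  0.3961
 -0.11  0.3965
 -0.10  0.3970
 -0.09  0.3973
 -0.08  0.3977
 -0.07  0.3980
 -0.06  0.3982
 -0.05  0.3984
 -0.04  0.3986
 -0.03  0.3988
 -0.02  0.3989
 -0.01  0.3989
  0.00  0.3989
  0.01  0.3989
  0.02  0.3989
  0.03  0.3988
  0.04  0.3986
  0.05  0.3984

196.02

T = 1.25;  σ√T = 0.4584
d₁ = [ln(460/560) + (0.085 − 0.035 + 0.41²/2)·1.25] / 0.4584 = [-0.1967 + 0.1676] / 0.4584 = -0.0636 which rounds to -0.06
√T = √1.25 = 1.1180
φ(d₁) = φ(-0.06) = 0.3982
e^(−qT) = e^(−0.035·1.25) = 0.9572
vega = S·e^(−qT)·φ(d₁)·√T = 460·0.9572·0.3982·1.1180 = 196.0214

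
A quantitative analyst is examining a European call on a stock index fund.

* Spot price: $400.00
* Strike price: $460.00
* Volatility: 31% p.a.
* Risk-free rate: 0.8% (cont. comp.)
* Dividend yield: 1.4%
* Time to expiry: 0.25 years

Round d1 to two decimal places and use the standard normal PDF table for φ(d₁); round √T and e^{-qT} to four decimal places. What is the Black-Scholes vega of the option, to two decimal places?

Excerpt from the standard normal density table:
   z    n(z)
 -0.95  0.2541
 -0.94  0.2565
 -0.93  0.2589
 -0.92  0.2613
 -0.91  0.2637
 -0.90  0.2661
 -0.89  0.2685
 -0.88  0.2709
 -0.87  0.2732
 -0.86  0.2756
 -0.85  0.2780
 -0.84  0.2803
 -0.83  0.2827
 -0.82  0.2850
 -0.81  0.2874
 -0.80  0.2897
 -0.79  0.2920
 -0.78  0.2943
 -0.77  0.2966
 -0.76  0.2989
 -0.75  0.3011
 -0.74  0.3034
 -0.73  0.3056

σ√T = 0.31·√0.25 = 0.1550
d₁ = [ln(400/460) + (0.008 − 0.014 + 0.31²/2)·0.25] / 0.1550 = [-0.1398 + 0.0105] / 0.1550 = -0.8339 which rounds to -0.83
√T = √0.25 = 0.5000
φ(d₁) = φ(-0.83) = 0.2827
exp(−qT) = exp(−0.014·0.25) = 0.9965
vega = S·exp(−qT)·φ(d₁)·√T = 400·0.9965·0.2827·0.5000 = 56.3421

56.34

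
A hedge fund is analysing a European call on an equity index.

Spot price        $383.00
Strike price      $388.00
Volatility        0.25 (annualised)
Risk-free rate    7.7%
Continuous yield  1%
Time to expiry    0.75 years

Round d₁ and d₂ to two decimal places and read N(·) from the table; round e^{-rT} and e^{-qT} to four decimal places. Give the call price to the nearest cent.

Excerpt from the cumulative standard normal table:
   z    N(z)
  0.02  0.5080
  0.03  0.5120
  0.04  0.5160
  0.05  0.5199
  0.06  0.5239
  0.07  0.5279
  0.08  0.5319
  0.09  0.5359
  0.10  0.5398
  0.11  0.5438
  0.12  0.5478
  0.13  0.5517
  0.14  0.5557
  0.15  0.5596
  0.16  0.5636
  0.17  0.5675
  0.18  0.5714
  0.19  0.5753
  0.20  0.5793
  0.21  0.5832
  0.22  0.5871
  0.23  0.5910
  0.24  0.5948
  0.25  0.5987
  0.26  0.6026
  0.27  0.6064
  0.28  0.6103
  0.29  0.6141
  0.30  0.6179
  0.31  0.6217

$40.12

T = 0.75;  σ√T = 0.2165
ln(S/K) + (r − q + σ²/2)T = ln(383/388) + (0.077 − 0.01 + 0.25²/2)·0.75 = -0.0130 + 0.0737 = 0.0607
d₁ = 0.0607 / 0.2165 = 0.2804 → 0.28
d₂ = d₁ − σ√T = 0.2804 − 0.2165 = 0.0639 → 0.06
e^(−qT) = e^(−0.01·0.75) = 0.9925;  e^(−rT) = e^(−0.077·0.75) = 0.9439
N(d₁) = N(0.28) = 0.6103;  N(d₂) = N(0.06) = 0.5239
C = 383·0.9925·0.6103 − 388·0.9439·0.5239 = 231.9918 − 191.8696 = 40.1222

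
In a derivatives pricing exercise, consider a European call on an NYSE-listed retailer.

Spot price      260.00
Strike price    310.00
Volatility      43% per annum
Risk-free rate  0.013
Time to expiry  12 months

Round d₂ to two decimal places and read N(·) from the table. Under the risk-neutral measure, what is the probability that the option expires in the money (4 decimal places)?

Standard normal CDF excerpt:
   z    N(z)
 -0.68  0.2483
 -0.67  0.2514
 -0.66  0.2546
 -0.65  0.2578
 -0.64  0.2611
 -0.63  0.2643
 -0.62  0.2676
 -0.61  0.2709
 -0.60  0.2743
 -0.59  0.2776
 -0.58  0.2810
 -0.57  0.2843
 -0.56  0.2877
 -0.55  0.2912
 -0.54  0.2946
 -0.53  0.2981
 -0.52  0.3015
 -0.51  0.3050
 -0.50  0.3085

σ√T = 0.43 × 1.0000 = 0.4300
d₁ = [ln(260/310) + (0.013 + 0.43²/2)·1] / 0.4300 = [-0.1759 + 0.1054] / 0.4300 = -0.1638 ⇒ -0.16
d₂ = d₁ − σ√T = -0.1638 − 0.4300 = -0.5938 ⇒ -0.59
Risk-neutral Pr[S_T > K] = N(d₂) = N(-0.59) = 0.2776

0.2776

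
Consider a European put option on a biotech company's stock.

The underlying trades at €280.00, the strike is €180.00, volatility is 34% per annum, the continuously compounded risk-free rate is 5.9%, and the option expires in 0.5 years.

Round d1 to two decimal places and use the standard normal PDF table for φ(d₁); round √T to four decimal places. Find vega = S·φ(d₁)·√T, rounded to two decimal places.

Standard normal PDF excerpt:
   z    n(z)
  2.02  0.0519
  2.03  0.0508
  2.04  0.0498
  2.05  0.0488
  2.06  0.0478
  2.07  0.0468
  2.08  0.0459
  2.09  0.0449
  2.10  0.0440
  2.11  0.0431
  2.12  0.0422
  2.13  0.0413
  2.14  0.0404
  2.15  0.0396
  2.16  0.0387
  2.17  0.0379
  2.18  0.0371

σ√T = 0.34·√0.5 = 0.2404
ln(S/K) + (r + σ²/2)T = ln(280/180) + (0.059 + 0.34²/2)·0.5 = 0.4418 + 0.0584 = 0.5002
d₁ = 0.5002 / 0.2404 = 2.0807 ≈ 2.08
√T = √0.5 = 0.7071
φ(d₁) = φ(2.08) = 0.0459
vega = S·φ(d₁)·√T = 280·0.0459·0.7071 = 9.0876

9.09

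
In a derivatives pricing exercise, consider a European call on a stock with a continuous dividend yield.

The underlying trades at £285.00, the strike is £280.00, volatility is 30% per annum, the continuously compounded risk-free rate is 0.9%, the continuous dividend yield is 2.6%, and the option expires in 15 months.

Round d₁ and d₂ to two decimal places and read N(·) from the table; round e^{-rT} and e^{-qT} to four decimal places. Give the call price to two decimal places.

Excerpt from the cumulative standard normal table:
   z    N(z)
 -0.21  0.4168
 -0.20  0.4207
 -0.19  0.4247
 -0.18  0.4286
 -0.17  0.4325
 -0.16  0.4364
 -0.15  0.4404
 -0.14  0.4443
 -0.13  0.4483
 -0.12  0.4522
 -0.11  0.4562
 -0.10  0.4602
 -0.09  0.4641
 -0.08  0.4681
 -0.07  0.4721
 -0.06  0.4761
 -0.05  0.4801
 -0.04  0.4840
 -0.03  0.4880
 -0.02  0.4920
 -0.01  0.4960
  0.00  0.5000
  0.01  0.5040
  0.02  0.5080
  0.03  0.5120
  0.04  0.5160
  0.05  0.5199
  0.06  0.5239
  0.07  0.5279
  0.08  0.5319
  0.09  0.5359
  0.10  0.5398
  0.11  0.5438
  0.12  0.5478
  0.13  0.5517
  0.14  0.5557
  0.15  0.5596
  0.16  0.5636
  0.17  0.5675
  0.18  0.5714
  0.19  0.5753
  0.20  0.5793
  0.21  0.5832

σ√T = 0.3·√1.25 = 0.3354
d₁ = [ln(285/280) + (0.009 − 0.026 + ½·0.3²)·1.25] / (σ√T) = (0.0177 + 0.0350) / 0.3354 = 0.1571 → 0.16
d₂ = 0.1571 − 0.3354 = -0.1783 → -0.18
e^(−qT) = e^(−0.026·1.25) = 0.9680;  e^(−rT) = e^(−0.009·1.25) = 0.9888
N(d₁) = N(0.16) = 0.5636;  N(d₂) = N(-0.18) = 0.4286
C = 285·0.9680·0.5636 − 280·0.9888·0.4286 = 155.4860 − 118.6639 = 36.8221

£36.82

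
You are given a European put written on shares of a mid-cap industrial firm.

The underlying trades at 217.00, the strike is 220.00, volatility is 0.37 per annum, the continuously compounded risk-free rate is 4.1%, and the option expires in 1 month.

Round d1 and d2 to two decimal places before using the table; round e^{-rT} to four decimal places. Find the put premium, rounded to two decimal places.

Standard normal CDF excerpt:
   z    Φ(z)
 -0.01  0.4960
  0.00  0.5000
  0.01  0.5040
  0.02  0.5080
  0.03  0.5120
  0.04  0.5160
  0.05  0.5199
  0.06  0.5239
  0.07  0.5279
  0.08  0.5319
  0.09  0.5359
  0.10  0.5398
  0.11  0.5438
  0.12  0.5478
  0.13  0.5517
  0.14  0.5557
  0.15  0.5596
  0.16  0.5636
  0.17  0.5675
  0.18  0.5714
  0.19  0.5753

10.72

σ√T = 0.37 × 0.2887 = 0.1068
d₁ = [ln(217/220) + (0.041 + 0.37²/2)·0.08333] / 0.1068 = [-0.0137 + 0.0091] / 0.1068 = -0.0432 → -0.04
d₂ = d₁ − σ√T = -0.0432 − 0.1068 = -0.1500 → -0.15
exp(−rT) = exp(−0.041·0.08333) = 0.9966
N(−d₂) = N(0.15) = 0.5596;  N(−d₁) = N(0.04) = 0.5160
P = 220·0.9966·0.5596 − 217·0.5160 = 122.6934 − 111.9720 = 10.7214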